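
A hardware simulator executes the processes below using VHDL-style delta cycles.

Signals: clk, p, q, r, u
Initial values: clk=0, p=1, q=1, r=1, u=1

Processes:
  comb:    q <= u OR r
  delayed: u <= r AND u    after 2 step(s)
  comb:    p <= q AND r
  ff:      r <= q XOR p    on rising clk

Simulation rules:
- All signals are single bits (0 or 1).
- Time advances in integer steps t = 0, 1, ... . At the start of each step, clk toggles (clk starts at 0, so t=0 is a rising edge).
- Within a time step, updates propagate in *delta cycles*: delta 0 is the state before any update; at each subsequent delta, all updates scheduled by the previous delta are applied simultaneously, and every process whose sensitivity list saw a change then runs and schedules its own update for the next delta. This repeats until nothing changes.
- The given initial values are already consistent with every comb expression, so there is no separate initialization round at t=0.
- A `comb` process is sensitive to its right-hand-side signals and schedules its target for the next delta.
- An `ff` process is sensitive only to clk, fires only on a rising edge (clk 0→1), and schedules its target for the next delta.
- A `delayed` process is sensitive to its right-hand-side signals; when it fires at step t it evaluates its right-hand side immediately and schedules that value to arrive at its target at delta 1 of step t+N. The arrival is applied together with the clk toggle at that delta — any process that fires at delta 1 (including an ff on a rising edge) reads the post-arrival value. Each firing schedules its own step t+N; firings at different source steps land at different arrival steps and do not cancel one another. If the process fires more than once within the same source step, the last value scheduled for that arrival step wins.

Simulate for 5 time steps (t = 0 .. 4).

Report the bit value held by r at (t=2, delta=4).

[bits: u,p,clk,q,r]
t=0: Δ0=11011 Δ1=11111 Δ2=11110 Δ3=10110 | 3Δ
t=1: Δ0=10110 Δ1=10010 | 1Δ
t=2: Δ0=10010 Δ1=00110 Δ2=00101 Δ3=00111 Δ4=01111 | 4Δ
t=3: Δ0=01111 Δ1=01011 | 1Δ
t=4: Δ0=01011 Δ1=01111 Δ2=01110 Δ3=00100 | 3Δ

1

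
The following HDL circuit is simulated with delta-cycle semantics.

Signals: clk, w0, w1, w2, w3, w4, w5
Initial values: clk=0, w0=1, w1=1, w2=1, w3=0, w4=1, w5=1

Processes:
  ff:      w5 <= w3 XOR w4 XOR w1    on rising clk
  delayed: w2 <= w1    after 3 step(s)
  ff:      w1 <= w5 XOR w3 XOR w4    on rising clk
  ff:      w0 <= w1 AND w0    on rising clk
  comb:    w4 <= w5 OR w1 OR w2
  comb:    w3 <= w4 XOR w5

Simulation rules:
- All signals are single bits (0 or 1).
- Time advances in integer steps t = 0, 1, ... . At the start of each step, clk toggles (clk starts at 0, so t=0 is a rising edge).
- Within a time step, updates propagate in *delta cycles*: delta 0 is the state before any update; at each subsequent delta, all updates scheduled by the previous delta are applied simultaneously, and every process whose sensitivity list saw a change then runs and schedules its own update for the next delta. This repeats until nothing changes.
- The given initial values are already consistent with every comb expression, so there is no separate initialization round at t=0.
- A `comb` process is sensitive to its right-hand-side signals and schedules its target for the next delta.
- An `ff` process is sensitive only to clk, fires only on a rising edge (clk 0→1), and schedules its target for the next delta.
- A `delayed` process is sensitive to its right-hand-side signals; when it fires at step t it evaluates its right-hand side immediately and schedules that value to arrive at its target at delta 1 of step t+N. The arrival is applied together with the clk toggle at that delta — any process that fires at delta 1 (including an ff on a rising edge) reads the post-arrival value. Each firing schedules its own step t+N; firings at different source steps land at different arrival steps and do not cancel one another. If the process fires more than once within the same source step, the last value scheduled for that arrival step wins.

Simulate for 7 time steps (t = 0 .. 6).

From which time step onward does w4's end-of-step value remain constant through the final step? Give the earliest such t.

[bits: w0,w1,clk,w3,w5,w4,w2]
t=0: Δ0=1100111 Δ1=1110111 Δ2=1010011 Δ3=1011011 | 3Δ
t=1: Δ0=1011011 Δ1=1001011 | 1Δ
t=2: Δ0=1001011 Δ1=1011011 Δ2=0011011 | 2Δ
t=3: Δ0=0011011 Δ1=0001010 Δ2=0001000 Δ3=0000000 | 3Δ
t=4: Δ0=0000000 Δ1=0010000 | 1Δ
t=5: Δ0=0010000 Δ1=0000000 | 1Δ
t=6: Δ0=0000000 Δ1=0010000 | 1Δ

3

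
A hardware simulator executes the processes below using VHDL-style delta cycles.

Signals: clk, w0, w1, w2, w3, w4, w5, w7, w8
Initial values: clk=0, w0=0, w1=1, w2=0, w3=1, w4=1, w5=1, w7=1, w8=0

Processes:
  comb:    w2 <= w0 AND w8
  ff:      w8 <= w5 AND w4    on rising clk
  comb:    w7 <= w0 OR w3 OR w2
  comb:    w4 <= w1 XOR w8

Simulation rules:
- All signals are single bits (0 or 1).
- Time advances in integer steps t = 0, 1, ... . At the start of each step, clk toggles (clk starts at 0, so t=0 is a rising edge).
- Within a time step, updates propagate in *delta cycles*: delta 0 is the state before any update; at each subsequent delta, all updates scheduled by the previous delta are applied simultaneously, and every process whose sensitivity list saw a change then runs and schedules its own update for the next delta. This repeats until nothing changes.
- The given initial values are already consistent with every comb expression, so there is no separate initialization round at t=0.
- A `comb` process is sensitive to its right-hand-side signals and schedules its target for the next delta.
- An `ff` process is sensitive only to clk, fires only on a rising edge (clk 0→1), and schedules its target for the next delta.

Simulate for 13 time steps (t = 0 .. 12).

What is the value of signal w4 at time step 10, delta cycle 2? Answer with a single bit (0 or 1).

t0.Δ0 w3=1 w8=0 w0=0 w1=1 w2=0 w4=1 w5=1 clk=0 w7=1
t0.Δ1 w3=1 w8=0 w0=0 w1=1 w2=0 w4=1 w5=1 clk=1 w7=1
t0.Δ2 w3=1 w8=1 w0=0 w1=1 w2=0 w4=1 w5=1 clk=1 w7=1
t0.Δ3 w3=1 w8=1 w0=0 w1=1 w2=0 w4=0 w5=1 clk=1 w7=1
t1.Δ0 w3=1 w8=1 w0=0 w1=1 w2=0 w4=0 w5=1 clk=1 w7=1
t1.Δ1 w3=1 w8=1 w0=0 w1=1 w2=0 w4=0 w5=1 clk=0 w7=1
t2.Δ0 w3=1 w8=1 w0=0 w1=1 w2=0 w4=0 w5=1 clk=0 w7=1
t2.Δ1 w3=1 w8=1 w0=0 w1=1 w2=0 w4=0 w5=1 clk=1 w7=1
t2.Δ2 w3=1 w8=0 w0=0 w1=1 w2=0 w4=0 w5=1 clk=1 w7=1
t2.Δ3 w3=1 w8=0 w0=0 w1=1 w2=0 w4=1 w5=1 clk=1 w7=1
t3.Δ0 w3=1 w8=0 w0=0 w1=1 w2=0 w4=1 w5=1 clk=1 w7=1
t3.Δ1 w3=1 w8=0 w0=0 w1=1 w2=0 w4=1 w5=1 clk=0 w7=1
t4.Δ0 w3=1 w8=0 w0=0 w1=1 w2=0 w4=1 w5=1 clk=0 w7=1
t4.Δ1 w3=1 w8=0 w0=0 w1=1 w2=0 w4=1 w5=1 clk=1 w7=1
t4.Δ2 w3=1 w8=1 w0=0 w1=1 w2=0 w4=1 w5=1 clk=1 w7=1
t4.Δ3 w3=1 w8=1 w0=0 w1=1 w2=0 w4=0 w5=1 clk=1 w7=1
t5.Δ0 w3=1 w8=1 w0=0 w1=1 w2=0 w4=0 w5=1 clk=1 w7=1
t5.Δ1 w3=1 w8=1 w0=0 w1=1 w2=0 w4=0 w5=1 clk=0 w7=1
t6.Δ0 w3=1 w8=1 w0=0 w1=1 w2=0 w4=0 w5=1 clk=0 w7=1
t6.Δ1 w3=1 w8=1 w0=0 w1=1 w2=0 w4=0 w5=1 clk=1 w7=1
t6.Δ2 w3=1 w8=0 w0=0 w1=1 w2=0 w4=0 w5=1 clk=1 w7=1
t6.Δ3 w3=1 w8=0 w0=0 w1=1 w2=0 w4=1 w5=1 clk=1 w7=1
t7.Δ0 w3=1 w8=0 w0=0 w1=1 w2=0 w4=1 w5=1 clk=1 w7=1
t7.Δ1 w3=1 w8=0 w0=0 w1=1 w2=0 w4=1 w5=1 clk=0 w7=1
t8.Δ0 w3=1 w8=0 w0=0 w1=1 w2=0 w4=1 w5=1 clk=0 w7=1
t8.Δ1 w3=1 w8=0 w0=0 w1=1 w2=0 w4=1 w5=1 clk=1 w7=1
t8.Δ2 w3=1 w8=1 w0=0 w1=1 w2=0 w4=1 w5=1 clk=1 w7=1
t8.Δ3 w3=1 w8=1 w0=0 w1=1 w2=0 w4=0 w5=1 clk=1 w7=1
t9.Δ0 w3=1 w8=1 w0=0 w1=1 w2=0 w4=0 w5=1 clk=1 w7=1
t9.Δ1 w3=1 w8=1 w0=0 w1=1 w2=0 w4=0 w5=1 clk=0 w7=1
t10.Δ0 w3=1 w8=1 w0=0 w1=1 w2=0 w4=0 w5=1 clk=0 w7=1
t10.Δ1 w3=1 w8=1 w0=0 w1=1 w2=0 w4=0 w5=1 clk=1 w7=1
t10.Δ2 w3=1 w8=0 w0=0 w1=1 w2=0 w4=0 w5=1 clk=1 w7=1
t10.Δ3 w3=1 w8=0 w0=0 w1=1 w2=0 w4=1 w5=1 clk=1 w7=1
t11.Δ0 w3=1 w8=0 w0=0 w1=1 w2=0 w4=1 w5=1 clk=1 w7=1
t11.Δ1 w3=1 w8=0 w0=0 w1=1 w2=0 w4=1 w5=1 clk=0 w7=1
t12.Δ0 w3=1 w8=0 w0=0 w1=1 w2=0 w4=1 w5=1 clk=0 w7=1
t12.Δ1 w3=1 w8=0 w0=0 w1=1 w2=0 w4=1 w5=1 clk=1 w7=1
t12.Δ2 w3=1 w8=1 w0=0 w1=1 w2=0 w4=1 w5=1 clk=1 w7=1
t12.Δ3 w3=1 w8=1 w0=0 w1=1 w2=0 w4=0 w5=1 clk=1 w7=1

0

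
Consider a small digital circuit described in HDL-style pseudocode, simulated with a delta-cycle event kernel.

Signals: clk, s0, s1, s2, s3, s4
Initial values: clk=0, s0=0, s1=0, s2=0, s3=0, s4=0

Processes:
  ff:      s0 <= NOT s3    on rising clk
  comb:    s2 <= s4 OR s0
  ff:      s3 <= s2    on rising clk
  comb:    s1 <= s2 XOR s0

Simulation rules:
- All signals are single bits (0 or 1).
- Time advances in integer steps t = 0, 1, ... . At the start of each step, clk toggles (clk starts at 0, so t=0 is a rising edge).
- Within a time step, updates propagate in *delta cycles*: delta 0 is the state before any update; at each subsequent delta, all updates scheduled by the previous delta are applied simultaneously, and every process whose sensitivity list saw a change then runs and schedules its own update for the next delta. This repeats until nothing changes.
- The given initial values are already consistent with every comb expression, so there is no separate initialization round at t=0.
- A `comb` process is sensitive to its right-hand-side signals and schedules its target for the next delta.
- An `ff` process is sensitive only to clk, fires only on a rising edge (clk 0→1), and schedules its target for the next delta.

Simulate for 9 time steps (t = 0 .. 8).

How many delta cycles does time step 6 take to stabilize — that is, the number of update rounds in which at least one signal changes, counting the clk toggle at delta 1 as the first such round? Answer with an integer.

2

[bits: clk,s3,s2,s1,s4,s0]
t=0: Δ0=000000 Δ1=100000 Δ2=100001 Δ3=101101 Δ4=101001 | 4Δ
t=1: Δ0=101001 Δ1=001001 | 1Δ
t=2: Δ0=001001 Δ1=101001 Δ2=111001 | 2Δ
t=3: Δ0=111001 Δ1=011001 | 1Δ
t=4: Δ0=011001 Δ1=111001 Δ2=111000 Δ3=110100 Δ4=110000 | 4Δ
t=5: Δ0=110000 Δ1=010000 | 1Δ
t=6: Δ0=010000 Δ1=110000 Δ2=100000 | 2Δ
t=7: Δ0=100000 Δ1=000000 | 1Δ
t=8: Δ0=000000 Δ1=100000 Δ2=100001 Δ3=101101 Δ4=101001 | 4Δ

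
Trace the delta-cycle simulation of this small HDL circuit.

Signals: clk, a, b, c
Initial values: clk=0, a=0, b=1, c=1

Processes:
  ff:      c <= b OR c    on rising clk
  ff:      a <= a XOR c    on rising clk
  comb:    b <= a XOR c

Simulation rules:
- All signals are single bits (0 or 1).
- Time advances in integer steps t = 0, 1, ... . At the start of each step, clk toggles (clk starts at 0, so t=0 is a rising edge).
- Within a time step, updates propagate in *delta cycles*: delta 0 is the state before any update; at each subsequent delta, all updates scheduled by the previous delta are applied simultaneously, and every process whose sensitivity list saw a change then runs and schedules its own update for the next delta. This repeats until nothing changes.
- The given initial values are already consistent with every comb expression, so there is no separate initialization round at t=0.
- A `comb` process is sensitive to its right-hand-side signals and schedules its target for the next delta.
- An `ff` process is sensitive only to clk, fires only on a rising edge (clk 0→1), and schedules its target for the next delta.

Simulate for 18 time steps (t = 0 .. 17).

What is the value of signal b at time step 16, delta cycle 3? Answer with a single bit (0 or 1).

0

[bits: b,c,a,clk]
t=0: Δ0=1100 Δ1=1101 Δ2=1111 Δ3=0111 | 3Δ
t=1: Δ0=0111 Δ1=0110 | 1Δ
t=2: Δ0=0110 Δ1=0111 Δ2=0101 Δ3=1101 | 3Δ
t=3: Δ0=1101 Δ1=1100 | 1Δ
t=4: Δ0=1100 Δ1=1101 Δ2=1111 Δ3=0111 | 3Δ
t=5: Δ0=0111 Δ1=0110 | 1Δ
t=6: Δ0=0110 Δ1=0111 Δ2=0101 Δ3=1101 | 3Δ
t=7: Δ0=1101 Δ1=1100 | 1Δ
t=8: Δ0=1100 Δ1=1101 Δ2=1111 Δ3=0111 | 3Δ
t=9: Δ0=0111 Δ1=0110 | 1Δ
t=10: Δ0=0110 Δ1=0111 Δ2=0101 Δ3=1101 | 3Δ
t=11: Δ0=1101 Δ1=1100 | 1Δ
t=12: Δ0=1100 Δ1=1101 Δ2=1111 Δ3=0111 | 3Δ
t=13: Δ0=0111 Δ1=0110 | 1Δ
t=14: Δ0=0110 Δ1=0111 Δ2=0101 Δ3=1101 | 3Δ
t=15: Δ0=1101 Δ1=1100 | 1Δ
t=16: Δ0=1100 Δ1=1101 Δ2=1111 Δ3=0111 | 3Δ
t=17: Δ0=0111 Δ1=0110 | 1Δ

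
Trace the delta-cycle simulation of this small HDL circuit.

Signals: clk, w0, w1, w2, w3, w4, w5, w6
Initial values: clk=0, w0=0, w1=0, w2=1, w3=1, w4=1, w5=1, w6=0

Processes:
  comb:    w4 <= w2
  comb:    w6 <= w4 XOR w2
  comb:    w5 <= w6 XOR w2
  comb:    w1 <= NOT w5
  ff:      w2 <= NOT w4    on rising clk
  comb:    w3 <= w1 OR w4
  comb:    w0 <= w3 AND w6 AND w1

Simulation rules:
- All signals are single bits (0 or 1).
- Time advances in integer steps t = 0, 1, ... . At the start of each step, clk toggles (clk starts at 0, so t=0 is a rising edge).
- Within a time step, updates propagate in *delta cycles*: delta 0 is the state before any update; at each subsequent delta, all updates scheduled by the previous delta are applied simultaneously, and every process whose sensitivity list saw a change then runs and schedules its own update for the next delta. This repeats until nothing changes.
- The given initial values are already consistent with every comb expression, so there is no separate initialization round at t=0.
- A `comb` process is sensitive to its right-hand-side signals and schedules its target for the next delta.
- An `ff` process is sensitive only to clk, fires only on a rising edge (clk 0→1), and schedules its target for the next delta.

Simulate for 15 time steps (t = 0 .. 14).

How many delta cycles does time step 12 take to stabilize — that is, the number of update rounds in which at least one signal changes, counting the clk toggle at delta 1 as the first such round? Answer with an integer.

7

t=0 Δ0: w4=1 w0=0 w2=1 w6=0 w1=0 w3=1 w5=1 clk=0
  Δ1: clk:0→1
  Δ2: w2:1→0
  Δ3: w4:1→0, w6:0→1, w5:1→0
  Δ4: w6:1→0, w1:0→1, w3:1→0, w5:0→1
  Δ5: w1:1→0, w3:0→1, w5:1→0
  Δ6: w1:0→1, w3:1→0
  Δ7: w3:0→1
  (7Δ to stable)
t=1 Δ0: w4=0 w0=0 w2=0 w6=0 w1=1 w3=1 w5=0 clk=1
  Δ1: clk:1→0
  (1Δ to stable)
t=2 Δ0: w4=0 w0=0 w2=0 w6=0 w1=1 w3=1 w5=0 clk=0
  Δ1: clk:0→1
  Δ2: w2:0→1
  Δ3: w4:0→1, w6:0→1, w5:0→1
  Δ4: w0:0→1, w6:1→0, w1:1→0, w5:1→0
  Δ5: w0:1→0, w1:0→1, w5:0→1
  Δ6: w1:1→0
  (6Δ to stable)
t=3 Δ0: w4=1 w0=0 w2=1 w6=0 w1=0 w3=1 w5=1 clk=1
  Δ1: clk:1→0
  (1Δ to stable)
t=4 Δ0: w4=1 w0=0 w2=1 w6=0 w1=0 w3=1 w5=1 clk=0
  Δ1: clk:0→1
  Δ2: w2:1→0
  Δ3: w4:1→0, w6:0→1, w5:1→0
  Δ4: w6:1→0, w1:0→1, w3:1→0, w5:0→1
  Δ5: w1:1→0, w3:0→1, w5:1→0
  Δ6: w1:0→1, w3:1→0
  Δ7: w3:0→1
  (7Δ to stable)
t=5 Δ0: w4=0 w0=0 w2=0 w6=0 w1=1 w3=1 w5=0 clk=1
  Δ1: clk:1→0
  (1Δ to stable)
t=6 Δ0: w4=0 w0=0 w2=0 w6=0 w1=1 w3=1 w5=0 clk=0
  Δ1: clk:0→1
  Δ2: w2:0→1
  Δ3: w4:0→1, w6:0→1, w5:0→1
  Δ4: w0:0→1, w6:1→0, w1:1→0, w5:1→0
  Δ5: w0:1→0, w1:0→1, w5:0→1
  Δ6: w1:1→0
  (6Δ to stable)
t=7 Δ0: w4=1 w0=0 w2=1 w6=0 w1=0 w3=1 w5=1 clk=1
  Δ1: clk:1→0
  (1Δ to stable)
t=8 Δ0: w4=1 w0=0 w2=1 w6=0 w1=0 w3=1 w5=1 clk=0
  Δ1: clk:0→1
  Δ2: w2:1→0
  Δ3: w4:1→0, w6:0→1, w5:1→0
  Δ4: w6:1→0, w1:0→1, w3:1→0, w5:0→1
  Δ5: w1:1→0, w3:0→1, w5:1→0
  Δ6: w1:0→1, w3:1→0
  Δ7: w3:0→1
  (7Δ to stable)
t=9 Δ0: w4=0 w0=0 w2=0 w6=0 w1=1 w3=1 w5=0 clk=1
  Δ1: clk:1→0
  (1Δ to stable)
t=10 Δ0: w4=0 w0=0 w2=0 w6=0 w1=1 w3=1 w5=0 clk=0
  Δ1: clk:0→1
  Δ2: w2:0→1
  Δ3: w4:0→1, w6:0→1, w5:0→1
  Δ4: w0:0→1, w6:1→0, w1:1→0, w5:1→0
  Δ5: w0:1→0, w1:0→1, w5:0→1
  Δ6: w1:1→0
  (6Δ to stable)
t=11 Δ0: w4=1 w0=0 w2=1 w6=0 w1=0 w3=1 w5=1 clk=1
  Δ1: clk:1→0
  (1Δ to stable)
t=12 Δ0: w4=1 w0=0 w2=1 w6=0 w1=0 w3=1 w5=1 clk=0
  Δ1: clk:0→1
  Δ2: w2:1→0
  Δ3: w4:1→0, w6:0→1, w5:1→0
  Δ4: w6:1→0, w1:0→1, w3:1→0, w5:0→1
  Δ5: w1:1→0, w3:0→1, w5:1→0
  Δ6: w1:0→1, w3:1→0
  Δ7: w3:0→1
  (7Δ to stable)
t=13 Δ0: w4=0 w0=0 w2=0 w6=0 w1=1 w3=1 w5=0 clk=1
  Δ1: clk:1→0
  (1Δ to stable)
t=14 Δ0: w4=0 w0=0 w2=0 w6=0 w1=1 w3=1 w5=0 clk=0
  Δ1: clk:0→1
  Δ2: w2:0→1
  Δ3: w4:0→1, w6:0→1, w5:0→1
  Δ4: w0:0→1, w6:1→0, w1:1→0, w5:1→0
  Δ5: w0:1→0, w1:0→1, w5:0→1
  Δ6: w1:1→0
  (6Δ to stable)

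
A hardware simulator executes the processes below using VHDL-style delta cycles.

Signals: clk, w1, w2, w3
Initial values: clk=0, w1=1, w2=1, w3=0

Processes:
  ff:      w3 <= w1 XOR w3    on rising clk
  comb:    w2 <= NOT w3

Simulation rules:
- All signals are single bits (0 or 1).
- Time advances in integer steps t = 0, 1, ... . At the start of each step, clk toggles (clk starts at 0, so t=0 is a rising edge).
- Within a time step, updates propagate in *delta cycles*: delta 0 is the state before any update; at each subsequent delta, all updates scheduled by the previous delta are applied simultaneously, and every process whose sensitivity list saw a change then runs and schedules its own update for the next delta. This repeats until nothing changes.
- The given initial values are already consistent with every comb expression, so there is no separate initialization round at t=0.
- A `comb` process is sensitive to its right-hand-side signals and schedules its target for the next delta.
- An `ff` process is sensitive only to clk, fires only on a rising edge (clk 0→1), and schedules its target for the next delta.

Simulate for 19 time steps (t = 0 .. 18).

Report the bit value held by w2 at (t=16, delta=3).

0

t=0 Δ0: w2=1 w1=1 w3=0 clk=0
  Δ1: clk:0→1
  Δ2: w3:0→1
  Δ3: w2:1→0
  (3Δ to stable)
t=1 Δ0: w2=0 w1=1 w3=1 clk=1
  Δ1: clk:1→0
  (1Δ to stable)
t=2 Δ0: w2=0 w1=1 w3=1 clk=0
  Δ1: clk:0→1
  Δ2: w3:1→0
  Δ3: w2:0→1
  (3Δ to stable)
t=3 Δ0: w2=1 w1=1 w3=0 clk=1
  Δ1: clk:1→0
  (1Δ to stable)
t=4 Δ0: w2=1 w1=1 w3=0 clk=0
  Δ1: clk:0→1
  Δ2: w3:0→1
  Δ3: w2:1→0
  (3Δ to stable)
t=5 Δ0: w2=0 w1=1 w3=1 clk=1
  Δ1: clk:1→0
  (1Δ to stable)
t=6 Δ0: w2=0 w1=1 w3=1 clk=0
  Δ1: clk:0→1
  Δ2: w3:1→0
  Δ3: w2:0→1
  (3Δ to stable)
t=7 Δ0: w2=1 w1=1 w3=0 clk=1
  Δ1: clk:1→0
  (1Δ to stable)
t=8 Δ0: w2=1 w1=1 w3=0 clk=0
  Δ1: clk:0→1
  Δ2: w3:0→1
  Δ3: w2:1→0
  (3Δ to stable)
t=9 Δ0: w2=0 w1=1 w3=1 clk=1
  Δ1: clk:1→0
  (1Δ to stable)
t=10 Δ0: w2=0 w1=1 w3=1 clk=0
  Δ1: clk:0→1
  Δ2: w3:1→0
  Δ3: w2:0→1
  (3Δ to stable)
t=11 Δ0: w2=1 w1=1 w3=0 clk=1
  Δ1: clk:1→0
  (1Δ to stable)
t=12 Δ0: w2=1 w1=1 w3=0 clk=0
  Δ1: clk:0→1
  Δ2: w3:0→1
  Δ3: w2:1→0
  (3Δ to stable)
t=13 Δ0: w2=0 w1=1 w3=1 clk=1
  Δ1: clk:1→0
  (1Δ to stable)
t=14 Δ0: w2=0 w1=1 w3=1 clk=0
  Δ1: clk:0→1
  Δ2: w3:1→0
  Δ3: w2:0→1
  (3Δ to stable)
t=15 Δ0: w2=1 w1=1 w3=0 clk=1
  Δ1: clk:1→0
  (1Δ to stable)
t=16 Δ0: w2=1 w1=1 w3=0 clk=0
  Δ1: clk:0→1
  Δ2: w3:0→1
  Δ3: w2:1→0
  (3Δ to stable)
t=17 Δ0: w2=0 w1=1 w3=1 clk=1
  Δ1: clk:1→0
  (1Δ to stable)
t=18 Δ0: w2=0 w1=1 w3=1 clk=0
  Δ1: clk:0→1
  Δ2: w3:1→0
  Δ3: w2:0→1
  (3Δ to stable)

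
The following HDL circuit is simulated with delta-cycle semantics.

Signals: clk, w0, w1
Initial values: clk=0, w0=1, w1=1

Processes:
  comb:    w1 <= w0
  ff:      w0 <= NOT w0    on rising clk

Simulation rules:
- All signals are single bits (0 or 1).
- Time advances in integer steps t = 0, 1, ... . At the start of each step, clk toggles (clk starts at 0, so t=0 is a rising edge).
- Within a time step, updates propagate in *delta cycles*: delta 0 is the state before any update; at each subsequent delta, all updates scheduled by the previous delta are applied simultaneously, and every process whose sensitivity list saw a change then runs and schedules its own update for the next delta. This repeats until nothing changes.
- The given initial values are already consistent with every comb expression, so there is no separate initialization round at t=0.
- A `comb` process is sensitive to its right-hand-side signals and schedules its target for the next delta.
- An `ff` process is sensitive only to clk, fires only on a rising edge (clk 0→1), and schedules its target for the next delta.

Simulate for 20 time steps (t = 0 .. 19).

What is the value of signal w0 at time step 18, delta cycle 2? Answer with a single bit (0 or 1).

1

t=0 Δ0: w1=1 clk=0 w0=1
  Δ1: clk:0→1
  Δ2: w0:1→0
  Δ3: w1:1→0
  (3Δ to stable)
t=1 Δ0: w1=0 clk=1 w0=0
  Δ1: clk:1→0
  (1Δ to stable)
t=2 Δ0: w1=0 clk=0 w0=0
  Δ1: clk:0→1
  Δ2: w0:0→1
  Δ3: w1:0→1
  (3Δ to stable)
t=3 Δ0: w1=1 clk=1 w0=1
  Δ1: clk:1→0
  (1Δ to stable)
t=4 Δ0: w1=1 clk=0 w0=1
  Δ1: clk:0→1
  Δ2: w0:1→0
  Δ3: w1:1→0
  (3Δ to stable)
t=5 Δ0: w1=0 clk=1 w0=0
  Δ1: clk:1→0
  (1Δ to stable)
t=6 Δ0: w1=0 clk=0 w0=0
  Δ1: clk:0→1
  Δ2: w0:0→1
  Δ3: w1:0→1
  (3Δ to stable)
t=7 Δ0: w1=1 clk=1 w0=1
  Δ1: clk:1→0
  (1Δ to stable)
t=8 Δ0: w1=1 clk=0 w0=1
  Δ1: clk:0→1
  Δ2: w0:1→0
  Δ3: w1:1→0
  (3Δ to stable)
t=9 Δ0: w1=0 clk=1 w0=0
  Δ1: clk:1→0
  (1Δ to stable)
t=10 Δ0: w1=0 clk=0 w0=0
  Δ1: clk:0→1
  Δ2: w0:0→1
  Δ3: w1:0→1
  (3Δ to stable)
t=11 Δ0: w1=1 clk=1 w0=1
  Δ1: clk:1→0
  (1Δ to stable)
t=12 Δ0: w1=1 clk=0 w0=1
  Δ1: clk:0→1
  Δ2: w0:1→0
  Δ3: w1:1→0
  (3Δ to stable)
t=13 Δ0: w1=0 clk=1 w0=0
  Δ1: clk:1→0
  (1Δ to stable)
t=14 Δ0: w1=0 clk=0 w0=0
  Δ1: clk:0→1
  Δ2: w0:0→1
  Δ3: w1:0→1
  (3Δ to stable)
t=15 Δ0: w1=1 clk=1 w0=1
  Δ1: clk:1→0
  (1Δ to stable)
t=16 Δ0: w1=1 clk=0 w0=1
  Δ1: clk:0→1
  Δ2: w0:1→0
  Δ3: w1:1→0
  (3Δ to stable)
t=17 Δ0: w1=0 clk=1 w0=0
  Δ1: clk:1→0
  (1Δ to stable)
t=18 Δ0: w1=0 clk=0 w0=0
  Δ1: clk:0→1
  Δ2: w0:0→1
  Δ3: w1:0→1
  (3Δ to stable)
t=19 Δ0: w1=1 clk=1 w0=1
  Δ1: clk:1→0
  (1Δ to stable)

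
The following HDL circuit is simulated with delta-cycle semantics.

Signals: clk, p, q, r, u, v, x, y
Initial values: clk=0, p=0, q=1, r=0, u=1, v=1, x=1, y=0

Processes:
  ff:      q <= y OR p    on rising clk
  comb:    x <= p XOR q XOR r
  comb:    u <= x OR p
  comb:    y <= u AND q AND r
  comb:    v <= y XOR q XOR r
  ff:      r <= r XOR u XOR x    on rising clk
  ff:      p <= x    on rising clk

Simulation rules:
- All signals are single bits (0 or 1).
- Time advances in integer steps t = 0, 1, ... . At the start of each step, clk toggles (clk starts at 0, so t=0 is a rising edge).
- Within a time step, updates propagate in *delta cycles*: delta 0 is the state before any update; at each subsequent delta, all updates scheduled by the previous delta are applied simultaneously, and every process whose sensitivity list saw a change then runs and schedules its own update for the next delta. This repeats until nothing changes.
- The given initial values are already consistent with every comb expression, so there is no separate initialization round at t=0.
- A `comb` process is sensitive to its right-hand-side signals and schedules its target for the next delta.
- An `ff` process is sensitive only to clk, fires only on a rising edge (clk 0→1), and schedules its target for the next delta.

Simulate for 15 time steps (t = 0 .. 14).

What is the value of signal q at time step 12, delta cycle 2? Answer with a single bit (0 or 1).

t0.Δ0 u=1 v=1 p=0 q=1 x=1 y=0 clk=0 r=0
t0.Δ1 u=1 v=1 p=0 q=1 x=1 y=0 clk=1 r=0
t0.Δ2 u=1 v=1 p=1 q=0 x=1 y=0 clk=1 r=0
t0.Δ3 u=1 v=0 p=1 q=0 x=1 y=0 clk=1 r=0
t1.Δ0 u=1 v=0 p=1 q=0 x=1 y=0 clk=1 r=0
t1.Δ1 u=1 v=0 p=1 q=0 x=1 y=0 clk=0 r=0
t2.Δ0 u=1 v=0 p=1 q=0 x=1 y=0 clk=0 r=0
t2.Δ1 u=1 v=0 p=1 q=0 x=1 y=0 clk=1 r=0
t2.Δ2 u=1 v=0 p=1 q=1 x=1 y=0 clk=1 r=0
t2.Δ3 u=1 v=1 p=1 q=1 x=0 y=0 clk=1 r=0
t3.Δ0 u=1 v=1 p=1 q=1 x=0 y=0 clk=1 r=0
t3.Δ1 u=1 v=1 p=1 q=1 x=0 y=0 clk=0 r=0
t4.Δ0 u=1 v=1 p=1 q=1 x=0 y=0 clk=0 r=0
t4.Δ1 u=1 v=1 p=1 q=1 x=0 y=0 clk=1 r=0
t4.Δ2 u=1 v=1 p=0 q=1 x=0 y=0 clk=1 r=1
t4.Δ3 u=0 v=0 p=0 q=1 x=0 y=1 clk=1 r=1
t4.Δ4 u=0 v=1 p=0 q=1 x=0 y=0 clk=1 r=1
t4.Δ5 u=0 v=0 p=0 q=1 x=0 y=0 clk=1 r=1
t5.Δ0 u=0 v=0 p=0 q=1 x=0 y=0 clk=1 r=1
t5.Δ1 u=0 v=0 p=0 q=1 x=0 y=0 clk=0 r=1
t6.Δ0 u=0 v=0 p=0 q=1 x=0 y=0 clk=0 r=1
t6.Δ1 u=0 v=0 p=0 q=1 x=0 y=0 clk=1 r=1
t6.Δ2 u=0 v=0 p=0 q=0 x=0 y=0 clk=1 r=1
t6.Δ3 u=0 v=1 p=0 q=0 x=1 y=0 clk=1 r=1
t6.Δ4 u=1 v=1 p=0 q=0 x=1 y=0 clk=1 r=1
t7.Δ0 u=1 v=1 p=0 q=0 x=1 y=0 clk=1 r=1
t7.Δ1 u=1 v=1 p=0 q=0 x=1 y=0 clk=0 r=1
t8.Δ0 u=1 v=1 p=0 q=0 x=1 y=0 clk=0 r=1
t8.Δ1 u=1 v=1 p=0 q=0 x=1 y=0 clk=1 r=1
t8.Δ2 u=1 v=1 p=1 q=0 x=1 y=0 clk=1 r=1
t8.Δ3 u=1 v=1 p=1 q=0 x=0 y=0 clk=1 r=1
t9.Δ0 u=1 v=1 p=1 q=0 x=0 y=0 clk=1 r=1
t9.Δ1 u=1 v=1 p=1 q=0 x=0 y=0 clk=0 r=1
t10.Δ0 u=1 v=1 p=1 q=0 x=0 y=0 clk=0 r=1
t10.Δ1 u=1 v=1 p=1 q=0 x=0 y=0 clk=1 r=1
t10.Δ2 u=1 v=1 p=0 q=1 x=0 y=0 clk=1 r=0
t10.Δ3 u=0 v=1 p=0 q=1 x=1 y=0 clk=1 r=0
t10.Δ4 u=1 v=1 p=0 q=1 x=1 y=0 clk=1 r=0
t11.Δ0 u=1 v=1 p=0 q=1 x=1 y=0 clk=1 r=0
t11.Δ1 u=1 v=1 p=0 q=1 x=1 y=0 clk=0 r=0
t12.Δ0 u=1 v=1 p=0 q=1 x=1 y=0 clk=0 r=0
t12.Δ1 u=1 v=1 p=0 q=1 x=1 y=0 clk=1 r=0
t12.Δ2 u=1 v=1 p=1 q=0 x=1 y=0 clk=1 r=0
t12.Δ3 u=1 v=0 p=1 q=0 x=1 y=0 clk=1 r=0
t13.Δ0 u=1 v=0 p=1 q=0 x=1 y=0 clk=1 r=0
t13.Δ1 u=1 v=0 p=1 q=0 x=1 y=0 clk=0 r=0
t14.Δ0 u=1 v=0 p=1 q=0 x=1 y=0 clk=0 r=0
t14.Δ1 u=1 v=0 p=1 q=0 x=1 y=0 clk=1 r=0
t14.Δ2 u=1 v=0 p=1 q=1 x=1 y=0 clk=1 r=0
t14.Δ3 u=1 v=1 p=1 q=1 x=0 y=0 clk=1 r=0

0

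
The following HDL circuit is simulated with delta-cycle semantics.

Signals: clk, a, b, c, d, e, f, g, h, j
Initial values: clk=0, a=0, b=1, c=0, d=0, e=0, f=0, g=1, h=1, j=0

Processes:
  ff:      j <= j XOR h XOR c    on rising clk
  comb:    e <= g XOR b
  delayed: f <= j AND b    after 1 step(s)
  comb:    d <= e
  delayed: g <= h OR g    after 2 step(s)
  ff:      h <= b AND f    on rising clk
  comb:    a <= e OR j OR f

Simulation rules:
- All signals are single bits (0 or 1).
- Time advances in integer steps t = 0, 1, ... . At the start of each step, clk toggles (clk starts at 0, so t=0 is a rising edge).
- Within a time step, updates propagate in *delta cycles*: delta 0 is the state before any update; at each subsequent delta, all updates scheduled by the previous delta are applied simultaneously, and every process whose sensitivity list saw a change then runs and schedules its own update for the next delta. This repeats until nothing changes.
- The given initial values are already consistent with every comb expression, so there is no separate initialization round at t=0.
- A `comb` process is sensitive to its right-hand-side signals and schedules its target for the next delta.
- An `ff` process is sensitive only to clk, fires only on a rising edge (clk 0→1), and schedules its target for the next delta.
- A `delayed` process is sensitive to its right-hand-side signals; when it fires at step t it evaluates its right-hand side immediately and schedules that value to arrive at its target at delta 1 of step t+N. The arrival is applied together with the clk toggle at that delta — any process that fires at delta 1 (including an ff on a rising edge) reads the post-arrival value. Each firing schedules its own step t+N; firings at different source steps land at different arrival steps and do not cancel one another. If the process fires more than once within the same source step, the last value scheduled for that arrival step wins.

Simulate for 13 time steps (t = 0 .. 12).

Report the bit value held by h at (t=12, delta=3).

0

t=0 Δ0: b=1 a=0 c=0 e=0 clk=0 f=0 h=1 j=0 d=0 g=1
  Δ1: clk:0→1
  Δ2: h:1→0, j:0→1
  Δ3: a:0→1
  (3Δ to stable)
t=1 Δ0: b=1 a=1 c=0 e=0 clk=1 f=0 h=0 j=1 d=0 g=1
  Δ1: clk:1→0, f:0→1
  (1Δ to stable)
t=2 Δ0: b=1 a=1 c=0 e=0 clk=0 f=1 h=0 j=1 d=0 g=1
  Δ1: clk:0→1
  Δ2: h:0→1
  (2Δ to stable)
t=3 Δ0: b=1 a=1 c=0 e=0 clk=1 f=1 h=1 j=1 d=0 g=1
  Δ1: clk:1→0
  (1Δ to stable)
t=4 Δ0: b=1 a=1 c=0 e=0 clk=0 f=1 h=1 j=1 d=0 g=1
  Δ1: clk:0→1
  Δ2: j:1→0
  (2Δ to stable)
t=5 Δ0: b=1 a=1 c=0 e=0 clk=1 f=1 h=1 j=0 d=0 g=1
  Δ1: clk:1→0, f:1→0
  Δ2: a:1→0
  (2Δ to stable)
t=6 Δ0: b=1 a=0 c=0 e=0 clk=0 f=0 h=1 j=0 d=0 g=1
  Δ1: clk:0→1
  Δ2: h:1→0, j:0→1
  Δ3: a:0→1
  (3Δ to stable)
t=7 Δ0: b=1 a=1 c=0 e=0 clk=1 f=0 h=0 j=1 d=0 g=1
  Δ1: clk:1→0, f:0→1
  (1Δ to stable)
t=8 Δ0: b=1 a=1 c=0 e=0 clk=0 f=1 h=0 j=1 d=0 g=1
  Δ1: clk:0→1
  Δ2: h:0→1
  (2Δ to stable)
t=9 Δ0: b=1 a=1 c=0 e=0 clk=1 f=1 h=1 j=1 d=0 g=1
  Δ1: clk:1→0
  (1Δ to stable)
t=10 Δ0: b=1 a=1 c=0 e=0 clk=0 f=1 h=1 j=1 d=0 g=1
  Δ1: clk:0→1
  Δ2: j:1→0
  (2Δ to stable)
t=11 Δ0: b=1 a=1 c=0 e=0 clk=1 f=1 h=1 j=0 d=0 g=1
  Δ1: clk:1→0, f:1→0
  Δ2: a:1→0
  (2Δ to stable)
t=12 Δ0: b=1 a=0 c=0 e=0 clk=0 f=0 h=1 j=0 d=0 g=1
  Δ1: clk:0→1
  Δ2: h:1→0, j:0→1
  Δ3: a:0→1
  (3Δ to stable)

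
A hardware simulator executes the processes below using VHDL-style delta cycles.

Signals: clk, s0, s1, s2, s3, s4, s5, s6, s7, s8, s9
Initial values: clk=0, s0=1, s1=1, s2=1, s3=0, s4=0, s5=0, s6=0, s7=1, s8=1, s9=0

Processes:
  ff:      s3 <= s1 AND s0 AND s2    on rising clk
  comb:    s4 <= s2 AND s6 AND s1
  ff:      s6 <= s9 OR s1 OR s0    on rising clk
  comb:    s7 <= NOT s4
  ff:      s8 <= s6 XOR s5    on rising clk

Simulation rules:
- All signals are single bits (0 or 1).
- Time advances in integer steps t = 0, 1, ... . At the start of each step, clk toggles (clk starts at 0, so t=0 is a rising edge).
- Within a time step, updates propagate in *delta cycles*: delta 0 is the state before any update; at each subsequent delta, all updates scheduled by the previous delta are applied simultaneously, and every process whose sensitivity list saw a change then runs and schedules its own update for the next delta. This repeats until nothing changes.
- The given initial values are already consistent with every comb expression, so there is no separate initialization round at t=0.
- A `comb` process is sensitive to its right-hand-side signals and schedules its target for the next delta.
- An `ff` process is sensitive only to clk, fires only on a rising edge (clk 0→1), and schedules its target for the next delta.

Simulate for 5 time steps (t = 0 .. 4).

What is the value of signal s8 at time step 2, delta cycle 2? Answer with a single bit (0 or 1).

[bits: s8,s7,s9,s5,s6,s3,clk,s2,s4,s0,s1]
t=0: Δ0=11000001011 Δ1=11000011011 Δ2=01001111011 Δ3=01001111111 Δ4=00001111111 | 4Δ
t=1: Δ0=00001111111 Δ1=00001101111 | 1Δ
t=2: Δ0=00001101111 Δ1=00001111111 Δ2=10001111111 | 2Δ
t=3: Δ0=10001111111 Δ1=10001101111 | 1Δ
t=4: Δ0=10001101111 Δ1=10001111111 | 1Δ

1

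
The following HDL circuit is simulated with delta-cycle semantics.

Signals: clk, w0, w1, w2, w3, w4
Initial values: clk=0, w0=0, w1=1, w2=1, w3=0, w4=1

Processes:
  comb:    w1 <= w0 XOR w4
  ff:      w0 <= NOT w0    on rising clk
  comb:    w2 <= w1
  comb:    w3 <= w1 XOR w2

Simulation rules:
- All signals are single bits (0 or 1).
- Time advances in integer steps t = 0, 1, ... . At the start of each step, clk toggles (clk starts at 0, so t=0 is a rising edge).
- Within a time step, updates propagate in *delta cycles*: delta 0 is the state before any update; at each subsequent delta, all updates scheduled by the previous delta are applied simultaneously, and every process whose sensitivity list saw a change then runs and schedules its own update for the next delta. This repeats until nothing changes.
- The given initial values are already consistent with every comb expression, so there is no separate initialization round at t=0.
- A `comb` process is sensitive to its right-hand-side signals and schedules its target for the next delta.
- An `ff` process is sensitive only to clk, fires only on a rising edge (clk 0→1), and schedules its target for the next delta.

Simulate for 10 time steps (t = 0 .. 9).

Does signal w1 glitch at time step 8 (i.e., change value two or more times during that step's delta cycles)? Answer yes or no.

no

[bits: w0,w2,w1,clk,w3,w4]
t=0: Δ0=011001 Δ1=011101 Δ2=111101 Δ3=110101 Δ4=100111 Δ5=100101 | 5Δ
t=1: Δ0=100101 Δ1=100001 | 1Δ
t=2: Δ0=100001 Δ1=100101 Δ2=000101 Δ3=001101 Δ4=011111 Δ5=011101 | 5Δ
t=3: Δ0=011101 Δ1=011001 | 1Δ
t=4: Δ0=011001 Δ1=011101 Δ2=111101 Δ3=110101 Δ4=100111 Δ5=100101 | 5Δ
t=5: Δ0=100101 Δ1=100001 | 1Δ
t=6: Δ0=100001 Δ1=100101 Δ2=000101 Δ3=001101 Δ4=011111 Δ5=011101 | 5Δ
t=7: Δ0=011101 Δ1=011001 | 1Δ
t=8: Δ0=011001 Δ1=011101 Δ2=111101 Δ3=110101 Δ4=100111 Δ5=100101 | 5Δ
t=9: Δ0=100101 Δ1=100001 | 1Δ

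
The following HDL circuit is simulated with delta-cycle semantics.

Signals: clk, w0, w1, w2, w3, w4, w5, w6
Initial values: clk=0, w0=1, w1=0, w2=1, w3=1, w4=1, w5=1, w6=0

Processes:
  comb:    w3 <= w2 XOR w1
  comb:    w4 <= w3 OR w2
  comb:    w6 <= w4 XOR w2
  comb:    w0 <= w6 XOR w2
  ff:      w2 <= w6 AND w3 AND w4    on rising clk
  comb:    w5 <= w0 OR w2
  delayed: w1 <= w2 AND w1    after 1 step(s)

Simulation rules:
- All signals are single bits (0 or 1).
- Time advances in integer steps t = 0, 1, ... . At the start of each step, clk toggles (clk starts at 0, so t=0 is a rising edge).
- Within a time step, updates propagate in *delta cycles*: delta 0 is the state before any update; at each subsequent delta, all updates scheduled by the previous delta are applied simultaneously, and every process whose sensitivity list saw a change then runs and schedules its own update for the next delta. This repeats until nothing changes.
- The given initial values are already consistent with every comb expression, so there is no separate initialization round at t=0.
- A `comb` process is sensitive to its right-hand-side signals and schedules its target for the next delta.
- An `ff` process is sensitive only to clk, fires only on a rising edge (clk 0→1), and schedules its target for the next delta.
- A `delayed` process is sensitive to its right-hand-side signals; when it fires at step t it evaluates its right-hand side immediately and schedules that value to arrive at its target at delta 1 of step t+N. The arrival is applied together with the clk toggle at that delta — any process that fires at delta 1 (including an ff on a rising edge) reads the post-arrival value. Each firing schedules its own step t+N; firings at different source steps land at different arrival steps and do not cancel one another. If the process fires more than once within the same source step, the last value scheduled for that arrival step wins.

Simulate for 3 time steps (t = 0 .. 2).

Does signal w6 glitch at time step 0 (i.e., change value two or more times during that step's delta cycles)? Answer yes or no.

t0.Δ0 w5=1 w2=1 w4=1 w1=0 w3=1 w6=0 clk=0 w0=1
t0.Δ1 w5=1 w2=1 w4=1 w1=0 w3=1 w6=0 clk=1 w0=1
t0.Δ2 w5=1 w2=0 w4=1 w1=0 w3=1 w6=0 clk=1 w0=1
t0.Δ3 w5=1 w2=0 w4=1 w1=0 w3=0 w6=1 clk=1 w0=0
t0.Δ4 w5=0 w2=0 w4=0 w1=0 w3=0 w6=1 clk=1 w0=1
t0.Δ5 w5=1 w2=0 w4=0 w1=0 w3=0 w6=0 clk=1 w0=1
t0.Δ6 w5=1 w2=0 w4=0 w1=0 w3=0 w6=0 clk=1 w0=0
t0.Δ7 w5=0 w2=0 w4=0 w1=0 w3=0 w6=0 clk=1 w0=0
t1.Δ0 w5=0 w2=0 w4=0 w1=0 w3=0 w6=0 clk=1 w0=0
t1.Δ1 w5=0 w2=0 w4=0 w1=0 w3=0 w6=0 clk=0 w0=0
t2.Δ0 w5=0 w2=0 w4=0 w1=0 w3=0 w6=0 clk=0 w0=0
t2.Δ1 w5=0 w2=0 w4=0 w1=0 w3=0 w6=0 clk=1 w0=0

yes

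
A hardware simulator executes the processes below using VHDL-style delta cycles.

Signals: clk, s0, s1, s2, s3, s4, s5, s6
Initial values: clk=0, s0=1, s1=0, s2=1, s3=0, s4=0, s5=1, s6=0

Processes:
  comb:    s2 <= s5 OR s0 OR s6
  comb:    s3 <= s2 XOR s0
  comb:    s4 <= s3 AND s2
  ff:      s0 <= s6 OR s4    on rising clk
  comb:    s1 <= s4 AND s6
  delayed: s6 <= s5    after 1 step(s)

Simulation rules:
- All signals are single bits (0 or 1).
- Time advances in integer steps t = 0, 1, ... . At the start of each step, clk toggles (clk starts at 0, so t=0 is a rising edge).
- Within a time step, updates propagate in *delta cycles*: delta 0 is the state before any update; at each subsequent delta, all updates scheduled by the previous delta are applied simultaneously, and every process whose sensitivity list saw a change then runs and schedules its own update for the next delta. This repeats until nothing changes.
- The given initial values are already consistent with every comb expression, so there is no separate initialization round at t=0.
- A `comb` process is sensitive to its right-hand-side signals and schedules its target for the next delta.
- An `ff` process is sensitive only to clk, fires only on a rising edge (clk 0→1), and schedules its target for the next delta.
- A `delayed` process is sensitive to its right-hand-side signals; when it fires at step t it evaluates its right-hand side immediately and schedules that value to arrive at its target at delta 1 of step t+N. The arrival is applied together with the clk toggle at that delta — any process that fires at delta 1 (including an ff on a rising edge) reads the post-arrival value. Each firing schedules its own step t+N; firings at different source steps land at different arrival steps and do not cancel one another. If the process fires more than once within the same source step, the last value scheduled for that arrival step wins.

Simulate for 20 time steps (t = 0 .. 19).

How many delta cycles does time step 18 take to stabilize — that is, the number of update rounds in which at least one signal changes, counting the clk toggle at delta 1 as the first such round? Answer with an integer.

4

t0.Δ0 s1=0 s2=1 s4=0 s3=0 s0=1 clk=0 s6=0 s5=1
t0.Δ1 s1=0 s2=1 s4=0 s3=0 s0=1 clk=1 s6=0 s5=1
t0.Δ2 s1=0 s2=1 s4=0 s3=0 s0=0 clk=1 s6=0 s5=1
t0.Δ3 s1=0 s2=1 s4=0 s3=1 s0=0 clk=1 s6=0 s5=1
t0.Δ4 s1=0 s2=1 s4=1 s3=1 s0=0 clk=1 s6=0 s5=1
t1.Δ0 s1=0 s2=1 s4=1 s3=1 s0=0 clk=1 s6=0 s5=1
t1.Δ1 s1=0 s2=1 s4=1 s3=1 s0=0 clk=0 s6=0 s5=1
t2.Δ0 s1=0 s2=1 s4=1 s3=1 s0=0 clk=0 s6=0 s5=1
t2.Δ1 s1=0 s2=1 s4=1 s3=1 s0=0 clk=1 s6=0 s5=1
t2.Δ2 s1=0 s2=1 s4=1 s3=1 s0=1 clk=1 s6=0 s5=1
t2.Δ3 s1=0 s2=1 s4=1 s3=0 s0=1 clk=1 s6=0 s5=1
t2.Δ4 s1=0 s2=1 s4=0 s3=0 s0=1 clk=1 s6=0 s5=1
t3.Δ0 s1=0 s2=1 s4=0 s3=0 s0=1 clk=1 s6=0 s5=1
t3.Δ1 s1=0 s2=1 s4=0 s3=0 s0=1 clk=0 s6=0 s5=1
t4.Δ0 s1=0 s2=1 s4=0 s3=0 s0=1 clk=0 s6=0 s5=1
t4.Δ1 s1=0 s2=1 s4=0 s3=0 s0=1 clk=1 s6=0 s5=1
t4.Δ2 s1=0 s2=1 s4=0 s3=0 s0=0 clk=1 s6=0 s5=1
t4.Δ3 s1=0 s2=1 s4=0 s3=1 s0=0 clk=1 s6=0 s5=1
t4.Δ4 s1=0 s2=1 s4=1 s3=1 s0=0 clk=1 s6=0 s5=1
t5.Δ0 s1=0 s2=1 s4=1 s3=1 s0=0 clk=1 s6=0 s5=1
t5.Δ1 s1=0 s2=1 s4=1 s3=1 s0=0 clk=0 s6=0 s5=1
t6.Δ0 s1=0 s2=1 s4=1 s3=1 s0=0 clk=0 s6=0 s5=1
t6.Δ1 s1=0 s2=1 s4=1 s3=1 s0=0 clk=1 s6=0 s5=1
t6.Δ2 s1=0 s2=1 s4=1 s3=1 s0=1 clk=1 s6=0 s5=1
t6.Δ3 s1=0 s2=1 s4=1 s3=0 s0=1 clk=1 s6=0 s5=1
t6.Δ4 s1=0 s2=1 s4=0 s3=0 s0=1 clk=1 s6=0 s5=1
t7.Δ0 s1=0 s2=1 s4=0 s3=0 s0=1 clk=1 s6=0 s5=1
t7.Δ1 s1=0 s2=1 s4=0 s3=0 s0=1 clk=0 s6=0 s5=1
t8.Δ0 s1=0 s2=1 s4=0 s3=0 s0=1 clk=0 s6=0 s5=1
t8.Δ1 s1=0 s2=1 s4=0 s3=0 s0=1 clk=1 s6=0 s5=1
t8.Δ2 s1=0 s2=1 s4=0 s3=0 s0=0 clk=1 s6=0 s5=1
t8.Δ3 s1=0 s2=1 s4=0 s3=1 s0=0 clk=1 s6=0 s5=1
t8.Δ4 s1=0 s2=1 s4=1 s3=1 s0=0 clk=1 s6=0 s5=1
t9.Δ0 s1=0 s2=1 s4=1 s3=1 s0=0 clk=1 s6=0 s5=1
t9.Δ1 s1=0 s2=1 s4=1 s3=1 s0=0 clk=0 s6=0 s5=1
t10.Δ0 s1=0 s2=1 s4=1 s3=1 s0=0 clk=0 s6=0 s5=1
t10.Δ1 s1=0 s2=1 s4=1 s3=1 s0=0 clk=1 s6=0 s5=1
t10.Δ2 s1=0 s2=1 s4=1 s3=1 s0=1 clk=1 s6=0 s5=1
t10.Δ3 s1=0 s2=1 s4=1 s3=0 s0=1 clk=1 s6=0 s5=1
t10.Δ4 s1=0 s2=1 s4=0 s3=0 s0=1 clk=1 s6=0 s5=1
t11.Δ0 s1=0 s2=1 s4=0 s3=0 s0=1 clk=1 s6=0 s5=1
t11.Δ1 s1=0 s2=1 s4=0 s3=0 s0=1 clk=0 s6=0 s5=1
t12.Δ0 s1=0 s2=1 s4=0 s3=0 s0=1 clk=0 s6=0 s5=1
t12.Δ1 s1=0 s2=1 s4=0 s3=0 s0=1 clk=1 s6=0 s5=1
t12.Δ2 s1=0 s2=1 s4=0 s3=0 s0=0 clk=1 s6=0 s5=1
t12.Δ3 s1=0 s2=1 s4=0 s3=1 s0=0 clk=1 s6=0 s5=1
t12.Δ4 s1=0 s2=1 s4=1 s3=1 s0=0 clk=1 s6=0 s5=1
t13.Δ0 s1=0 s2=1 s4=1 s3=1 s0=0 clk=1 s6=0 s5=1
t13.Δ1 s1=0 s2=1 s4=1 s3=1 s0=0 clk=0 s6=0 s5=1
t14.Δ0 s1=0 s2=1 s4=1 s3=1 s0=0 clk=0 s6=0 s5=1
t14.Δ1 s1=0 s2=1 s4=1 s3=1 s0=0 clk=1 s6=0 s5=1
t14.Δ2 s1=0 s2=1 s4=1 s3=1 s0=1 clk=1 s6=0 s5=1
t14.Δ3 s1=0 s2=1 s4=1 s3=0 s0=1 clk=1 s6=0 s5=1
t14.Δ4 s1=0 s2=1 s4=0 s3=0 s0=1 clk=1 s6=0 s5=1
t15.Δ0 s1=0 s2=1 s4=0 s3=0 s0=1 clk=1 s6=0 s5=1
t15.Δ1 s1=0 s2=1 s4=0 s3=0 s0=1 clk=0 s6=0 s5=1
t16.Δ0 s1=0 s2=1 s4=0 s3=0 s0=1 clk=0 s6=0 s5=1
t16.Δ1 s1=0 s2=1 s4=0 s3=0 s0=1 clk=1 s6=0 s5=1
t16.Δ2 s1=0 s2=1 s4=0 s3=0 s0=0 clk=1 s6=0 s5=1
t16.Δ3 s1=0 s2=1 s4=0 s3=1 s0=0 clk=1 s6=0 s5=1
t16.Δ4 s1=0 s2=1 s4=1 s3=1 s0=0 clk=1 s6=0 s5=1
t17.Δ0 s1=0 s2=1 s4=1 s3=1 s0=0 clk=1 s6=0 s5=1
t17.Δ1 s1=0 s2=1 s4=1 s3=1 s0=0 clk=0 s6=0 s5=1
t18.Δ0 s1=0 s2=1 s4=1 s3=1 s0=0 clk=0 s6=0 s5=1
t18.Δ1 s1=0 s2=1 s4=1 s3=1 s0=0 clk=1 s6=0 s5=1
t18.Δ2 s1=0 s2=1 s4=1 s3=1 s0=1 clk=1 s6=0 s5=1
t18.Δ3 s1=0 s2=1 s4=1 s3=0 s0=1 clk=1 s6=0 s5=1
t18.Δ4 s1=0 s2=1 s4=0 s3=0 s0=1 clk=1 s6=0 s5=1
t19.Δ0 s1=0 s2=1 s4=0 s3=0 s0=1 clk=1 s6=0 s5=1
t19.Δ1 s1=0 s2=1 s4=0 s3=0 s0=1 clk=0 s6=0 s5=1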